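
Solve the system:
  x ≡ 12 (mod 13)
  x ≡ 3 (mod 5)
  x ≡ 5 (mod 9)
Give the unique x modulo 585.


Moduli 13, 5, 9 are pairwise coprime; by CRT there is a unique solution modulo M = 13 · 5 · 9 = 585.
Solve pairwise, accumulating the modulus:
  Start with x ≡ 12 (mod 13).
  Combine with x ≡ 3 (mod 5): since gcd(13, 5) = 1, we get a unique residue mod 65.
    Write x = 12 + 13·t and substitute into x ≡ 3 (mod 5): 13·t ≡ 3 − 12 = -9 (mod 5).
    Reduce coefficients mod 5: 3·t ≡ 1 (mod 5).
    The inverse of 3 mod 5 is 2 (since 3·2 = 6 = 1·5 + 1), so t ≡ 2·1 = 2 ≡ 2 (mod 5).
    Then x = 12 + 13·2 = 38, valid modulo lcm(13, 5) = 65: x ≡ 38 (mod 65).
  Combine with x ≡ 5 (mod 9): since gcd(65, 9) = 1, we get a unique residue mod 585.
    Write x = 38 + 65·t and substitute into x ≡ 5 (mod 9): 65·t ≡ 5 − 38 = -33 (mod 9).
    Reduce coefficients mod 9: 2·t ≡ 3 (mod 9).
    The inverse of 2 mod 9 is 5 (since 2·5 = 10 = 1·9 + 1), so t ≡ 5·3 = 15 ≡ 6 (mod 9).
    Then x = 38 + 65·6 = 428, valid modulo lcm(65, 9) = 585: x ≡ 428 (mod 585).
Verify: 428 mod 13 = 12 ✓, 428 mod 5 = 3 ✓, 428 mod 9 = 5 ✓.

x ≡ 428 (mod 585).


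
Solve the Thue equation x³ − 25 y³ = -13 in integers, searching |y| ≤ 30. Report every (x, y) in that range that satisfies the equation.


The equation is x³ - 25y³ = -13. For fixed y, x³ = 25·y³ − 13, so a solution requires the RHS to be a perfect cube.
Strategy: iterate y from -30 to 30, compute RHS = 25·y³ − 13, and check whether it is a (positive or negative) perfect cube.
Check small values of y:
  y = 0: RHS = -13 is not a perfect cube.
  y = 1: RHS = 12 is not a perfect cube.
  y = -1: RHS = -38 is not a perfect cube.
  y = 2: RHS = 187 is not a perfect cube.
  y = -2: RHS = -213 is not a perfect cube.
  y = 3: RHS = 662 is not a perfect cube.
  y = -3: RHS = -688 is not a perfect cube.
Continuing the search up to |y| = 30 finds no solutions either.
No (x, y) in the scanned range satisfies the equation.

No integer solutions with |y| ≤ 30.


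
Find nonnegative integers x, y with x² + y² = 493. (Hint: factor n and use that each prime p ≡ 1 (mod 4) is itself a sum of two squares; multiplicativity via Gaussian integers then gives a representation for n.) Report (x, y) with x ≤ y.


Step 1: Factor n = 493 = 17 · 29.
Step 2: Check the mod-4 condition on each prime factor: 17 ≡ 1 (mod 4), exponent 1; 29 ≡ 1 (mod 4), exponent 1.
All primes ≡ 3 (mod 4) appear to even exponent (or don't appear), so by the two-squares theorem n IS expressible as a sum of two squares.
Step 3: Build a representation. Here n = 17 · 29 is a product of primes ≡ 1 (mod 4). Each prime p ≡ 1 (mod 4) is itself a sum of two squares; find a² by testing p − a² for a perfect square:
  17: 17 − 1² = 16 = 4² ⇒ 17 = 1² + 4².
  29: 29 − 1² = 28, 29 − 2² = 25 = 5² ⇒ 29 = 2² + 5².
  Combine using the Brahmagupta–Fibonacci identity (a² + b²)(c² + d²) = (ac − bd)² + (ad + bc)² = (ac + bd)² + (ad − bc)²:
  17 · 29 = 493: from (1² + 4²)(2² + 5²), take (1·2 − 4·5, 1·5 + 4·2) = (2 − 20, 5 + 8) = (-18, 13); dropping signs (only squares matter) gives (18, 13); check 18² + 13² = 324 + 169 = 493 ✓.
Step 4: Order so x ≤ y and verify: 13² + 18² = 169 + 324 = 493 = n. ✓

n = 493 = 13² + 18² (one valid representation with x ≤ y).


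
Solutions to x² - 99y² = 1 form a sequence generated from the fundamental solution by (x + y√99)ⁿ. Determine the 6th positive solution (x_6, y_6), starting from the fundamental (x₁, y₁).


Step 1: Find the fundamental solution (x₁, y₁) of x² - 99y² = 1.
  Expand √99 as a continued fraction. a₀ = ⌊√99⌋ = 9; iterate m_{k+1} = d_k·a_k − m_k, d_{k+1} = (99 − m_{k+1}²)/d_k, a_{k+1} = ⌊(a₀ + m_{k+1})/d_{k+1}⌋ (starting m₀ = 0, d₀ = 1), with convergents p_k = a_k·p_{k-1} + p_{k-2}, q_k = a_k·q_{k-1} + q_{k-2} (p₋₁ = 1, q₋₁ = 0):
  k = 0: a₀ = 9; p₀/q₀ = 9/1; p₀² − 99·q₀² = 81 − 99 = -18.
  k = 1: m = 9, d = 18, a = ⌊(9 + 9)/18⌋ = 1; p/q = (1·9 + 1)/(1·1 + 0) = 10/1; p² − 99·q² = 100 − 99 = 1.
  The first convergent with p² − 99·q² = 1 gives the fundamental solution (x₁, y₁) = (10, 1).
Step 2: Apply the recurrence (x_{n+1}, y_{n+1}) = (x₁x_n + 99y₁y_n, x₁y_n + y₁x_n) repeatedly.
  From (x_1, y_1) = (10, 1): x_2 = 10·10 + 99·1·1 = 199; y_2 = 10·1 + 1·10 = 20.
  From (x_2, y_2) = (199, 20): x_3 = 10·199 + 99·1·20 = 3970; y_3 = 10·20 + 1·199 = 399.
  From (x_3, y_3) = (3970, 399): x_4 = 10·3970 + 99·1·399 = 79201; y_4 = 10·399 + 1·3970 = 7960.
  From (x_4, y_4) = (79201, 7960): x_5 = 10·79201 + 99·1·7960 = 1580050; y_5 = 10·7960 + 1·79201 = 158801.
  From (x_5, y_5) = (1580050, 158801): x_6 = 10·1580050 + 99·1·158801 = 31521799; y_6 = 10·158801 + 1·1580050 = 3168060.
Step 3: Verify x_6² - 99·y_6² = 993623812196401 - 993623812196400 = 1 (should be 1). ✓

(x_1, y_1) = (10, 1); (x_6, y_6) = (31521799, 3168060).


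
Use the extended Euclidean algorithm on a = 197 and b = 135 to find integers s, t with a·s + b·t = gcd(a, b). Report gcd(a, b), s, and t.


Euclidean algorithm on (197, 135) — divide until remainder is 0:
  197 = 1 · 135 + 62
  135 = 2 · 62 + 11
  62 = 5 · 11 + 7
  11 = 1 · 7 + 4
  7 = 1 · 4 + 3
  4 = 1 · 3 + 1
  3 = 3 · 1 + 0
gcd(197, 135) = 1.
Track Bezout coefficients alongside the remainders: start with r₀ = 197 = a·1 + b·0 (s = 1, t = 0) and r₁ = 135 = a·0 + b·1 (s = 0, t = 1); each new remainder r_{k+1} = r_{k-1} − q_k·r_k inherits s_{k+1} = s_{k-1} − q_k·s_k, t_{k+1} = t_{k-1} − q_k·t_k, so r_k = a·s_k + b·t_k at every step:
  q = 1: r = 62, s = 1 − 1·0 = 1, t = 0 − 1·1 = -1  (check: 197·1 + 135·(-1) = 62)
  q = 2: r = 11, s = 0 − 2·1 = -2, t = 1 − 2·(-1) = 3  (check: 197·(-2) + 135·3 = 11)
  q = 5: r = 7, s = 1 − 5·(-2) = 11, t = -1 − 5·3 = -16  (check: 197·11 + 135·(-16) = 7)
  q = 1: r = 4, s = -2 − 1·11 = -13, t = 3 − 1·(-16) = 19  (check: 197·(-13) + 135·19 = 4)
  q = 1: r = 3, s = 11 − 1·(-13) = 24, t = -16 − 1·19 = -35  (check: 197·24 + 135·(-35) = 3)
  q = 1: r = 1, s = -13 − 1·24 = -37, t = 19 − 1·(-35) = 54  (check: 197·(-37) + 135·54 = 1)
The row with r = 1 (the gcd) gives the Bezout coefficients s = -37, t = 54.
Result: 197 · (-37) + 135 · (54) = 1.

gcd(197, 135) = 1; s = -37, t = 54 (check: 197·(-37) + 135·54 = 1).


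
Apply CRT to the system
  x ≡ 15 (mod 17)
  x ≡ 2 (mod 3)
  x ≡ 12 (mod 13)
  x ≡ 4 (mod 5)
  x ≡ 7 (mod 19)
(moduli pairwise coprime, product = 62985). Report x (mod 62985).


Product of moduli M = 17 · 3 · 13 · 5 · 19 = 62985.
Merge one congruence at a time:
  Start: x ≡ 15 (mod 17).
  Combine with x ≡ 2 (mod 3); new modulus lcm = 51.
    Write x = 15 + 17·t and substitute into x ≡ 2 (mod 3): 17·t ≡ 2 − 15 = -13 (mod 3).
    Reduce coefficients mod 3: 2·t ≡ 2 (mod 3).
    The inverse of 2 mod 3 is 2 (since 2·2 = 4 = 1·3 + 1), so t ≡ 2·2 = 4 ≡ 1 (mod 3).
    Then x = 15 + 17·1 = 32, valid modulo lcm(17, 3) = 51: x ≡ 32 (mod 51).
  Combine with x ≡ 12 (mod 13); new modulus lcm = 663.
    Write x = 32 + 51·t and substitute into x ≡ 12 (mod 13): 51·t ≡ 12 − 32 = -20 (mod 13).
    Reduce coefficients mod 13: 12·t ≡ 6 (mod 13).
    The inverse of 12 mod 13 is 12 (since 12·12 = 144 = 11·13 + 1), so t ≡ 12·6 = 72 ≡ 7 (mod 13).
    Then x = 32 + 51·7 = 389, valid modulo lcm(51, 13) = 663: x ≡ 389 (mod 663).
  Combine with x ≡ 4 (mod 5); new modulus lcm = 3315.
    Write x = 389 + 663·t and substitute into x ≡ 4 (mod 5): 663·t ≡ 4 − 389 = -385 (mod 5).
    Reduce coefficients mod 5: 3·t ≡ 0 (mod 5).
    The inverse of 3 mod 5 is 2 (since 3·2 = 6 = 1·5 + 1), so t ≡ 2·0 = 0 ≡ 0 (mod 5).
    Then x = 389 + 663·0 = 389, valid modulo lcm(663, 5) = 3315: x ≡ 389 (mod 3315).
  Combine with x ≡ 7 (mod 19); new modulus lcm = 62985.
    Write x = 389 + 3315·t and substitute into x ≡ 7 (mod 19): 3315·t ≡ 7 − 389 = -382 (mod 19).
    Reduce coefficients mod 19: 9·t ≡ 17 (mod 19).
    The inverse of 9 mod 19 is 17 (since 9·17 = 153 = 8·19 + 1), so t ≡ 17·17 = 289 ≡ 4 (mod 19).
    Then x = 389 + 3315·4 = 13649, valid modulo lcm(3315, 19) = 62985: x ≡ 13649 (mod 62985).
Verify against each original: 13649 mod 17 = 15, 13649 mod 3 = 2, 13649 mod 13 = 12, 13649 mod 5 = 4, 13649 mod 19 = 7.

x ≡ 13649 (mod 62985).


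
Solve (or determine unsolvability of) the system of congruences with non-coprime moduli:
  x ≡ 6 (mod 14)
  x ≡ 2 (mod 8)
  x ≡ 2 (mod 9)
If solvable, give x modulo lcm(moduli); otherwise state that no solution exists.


Moduli 14, 8, 9 are not pairwise coprime, so CRT works modulo lcm(m_i) when all pairwise compatibility conditions hold.
Pairwise compatibility: gcd(m_i, m_j) must divide a_i - a_j for every pair.
Merge one congruence at a time:
  Start: x ≡ 6 (mod 14).
  Combine with x ≡ 2 (mod 8): gcd(14, 8) = 2; 2 - 6 = -4, which IS divisible by 2, so compatible.
    Write x = 6 + 14·t and substitute into x ≡ 2 (mod 8): 14·t ≡ 2 − 6 = -4 (mod 8).
    Divide the congruence (and modulus) by g = 2: 7·t ≡ -2 (mod 4).
    Reduce coefficients mod 4: 3·t ≡ 2 (mod 4).
    The inverse of 3 mod 4 is 3 (since 3·3 = 9 = 2·4 + 1), so t ≡ 3·2 = 6 ≡ 2 (mod 4).
    Then x = 6 + 14·2 = 34, valid modulo lcm(14, 8) = 56: x ≡ 34 (mod 56).
  Combine with x ≡ 2 (mod 9): gcd(56, 9) = 1; 2 - 34 = -32, which IS divisible by 1, so compatible.
    Write x = 34 + 56·t and substitute into x ≡ 2 (mod 9): 56·t ≡ 2 − 34 = -32 (mod 9).
    Reduce coefficients mod 9: 2·t ≡ 4 (mod 9).
    The inverse of 2 mod 9 is 5 (since 2·5 = 10 = 1·9 + 1), so t ≡ 5·4 = 20 ≡ 2 (mod 9).
    Then x = 34 + 56·2 = 146, valid modulo lcm(56, 9) = 504: x ≡ 146 (mod 504).
Verify: 146 mod 14 = 6, 146 mod 8 = 2, 146 mod 9 = 2.

x ≡ 146 (mod 504).


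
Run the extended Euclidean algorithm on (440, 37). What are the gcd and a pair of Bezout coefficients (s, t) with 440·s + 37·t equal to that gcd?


Euclidean algorithm on (440, 37) — divide until remainder is 0:
  440 = 11 · 37 + 33
  37 = 1 · 33 + 4
  33 = 8 · 4 + 1
  4 = 4 · 1 + 0
gcd(440, 37) = 1.
Track Bezout coefficients alongside the remainders: start with r₀ = 440 = a·1 + b·0 (s = 1, t = 0) and r₁ = 37 = a·0 + b·1 (s = 0, t = 1); each new remainder r_{k+1} = r_{k-1} − q_k·r_k inherits s_{k+1} = s_{k-1} − q_k·s_k, t_{k+1} = t_{k-1} − q_k·t_k, so r_k = a·s_k + b·t_k at every step:
  q = 11: r = 33, s = 1 − 11·0 = 1, t = 0 − 11·1 = -11  (check: 440·1 + 37·(-11) = 33)
  q = 1: r = 4, s = 0 − 1·1 = -1, t = 1 − 1·(-11) = 12  (check: 440·(-1) + 37·12 = 4)
  q = 8: r = 1, s = 1 − 8·(-1) = 9, t = -11 − 8·12 = -107  (check: 440·9 + 37·(-107) = 1)
The row with r = 1 (the gcd) gives the Bezout coefficients s = 9, t = -107.
Result: 440 · (9) + 37 · (-107) = 1.

gcd(440, 37) = 1; s = 9, t = -107 (check: 440·9 + 37·(-107) = 1).


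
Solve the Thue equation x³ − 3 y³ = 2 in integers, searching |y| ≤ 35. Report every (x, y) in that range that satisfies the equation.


The equation is x³ - 3y³ = 2. For fixed y, x³ = 3·y³ + 2, so a solution requires the RHS to be a perfect cube.
Strategy: iterate y from -35 to 35, compute RHS = 3·y³ + 2, and check whether it is a (positive or negative) perfect cube.
Check small values of y:
  y = 0: RHS = 2 is not a perfect cube.
  y = 1: RHS = 5 is not a perfect cube.
  y = -1: RHS = -1 = (-1)³ ⇒ x = -1 works.
  y = 2: RHS = 26 is not a perfect cube.
  y = -2: RHS = -22 is not a perfect cube.
  y = 3: RHS = 83 is not a perfect cube.
  y = -3: RHS = -79 is not a perfect cube.
Continuing the search up to |y| = 35 finds no further solutions beyond those listed.
Collected solutions: (-1, -1).

Solutions (with |y| ≤ 35): (-1, -1).


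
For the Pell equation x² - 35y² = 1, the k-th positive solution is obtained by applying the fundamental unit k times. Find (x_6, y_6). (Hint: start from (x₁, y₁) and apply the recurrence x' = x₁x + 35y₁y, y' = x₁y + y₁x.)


Step 1: Find the fundamental solution (x₁, y₁) of x² - 35y² = 1.
  Expand √35 as a continued fraction. a₀ = ⌊√35⌋ = 5; iterate m_{k+1} = d_k·a_k − m_k, d_{k+1} = (35 − m_{k+1}²)/d_k, a_{k+1} = ⌊(a₀ + m_{k+1})/d_{k+1}⌋ (starting m₀ = 0, d₀ = 1), with convergents p_k = a_k·p_{k-1} + p_{k-2}, q_k = a_k·q_{k-1} + q_{k-2} (p₋₁ = 1, q₋₁ = 0):
  k = 0: a₀ = 5; p₀/q₀ = 5/1; p₀² − 35·q₀² = 25 − 35 = -10.
  k = 1: m = 5, d = 10, a = ⌊(5 + 5)/10⌋ = 1; p/q = (1·5 + 1)/(1·1 + 0) = 6/1; p² − 35·q² = 36 − 35 = 1.
  The first convergent with p² − 35·q² = 1 gives the fundamental solution (x₁, y₁) = (6, 1).
Step 2: Apply the recurrence (x_{n+1}, y_{n+1}) = (x₁x_n + 35y₁y_n, x₁y_n + y₁x_n) repeatedly.
  From (x_1, y_1) = (6, 1): x_2 = 6·6 + 35·1·1 = 71; y_2 = 6·1 + 1·6 = 12.
  From (x_2, y_2) = (71, 12): x_3 = 6·71 + 35·1·12 = 846; y_3 = 6·12 + 1·71 = 143.
  From (x_3, y_3) = (846, 143): x_4 = 6·846 + 35·1·143 = 10081; y_4 = 6·143 + 1·846 = 1704.
  From (x_4, y_4) = (10081, 1704): x_5 = 6·10081 + 35·1·1704 = 120126; y_5 = 6·1704 + 1·10081 = 20305.
  From (x_5, y_5) = (120126, 20305): x_6 = 6·120126 + 35·1·20305 = 1431431; y_6 = 6·20305 + 1·120126 = 241956.
Step 3: Verify x_6² - 35·y_6² = 2048994707761 - 2048994707760 = 1 (should be 1). ✓

(x_1, y_1) = (6, 1); (x_6, y_6) = (1431431, 241956).


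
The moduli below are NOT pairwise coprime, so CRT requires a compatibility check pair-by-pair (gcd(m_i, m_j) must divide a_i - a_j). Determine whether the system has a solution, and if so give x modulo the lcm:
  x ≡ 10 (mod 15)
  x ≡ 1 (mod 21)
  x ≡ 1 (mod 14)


Moduli 15, 21, 14 are not pairwise coprime, so CRT works modulo lcm(m_i) when all pairwise compatibility conditions hold.
Pairwise compatibility: gcd(m_i, m_j) must divide a_i - a_j for every pair.
Merge one congruence at a time:
  Start: x ≡ 10 (mod 15).
  Combine with x ≡ 1 (mod 21): gcd(15, 21) = 3; 1 - 10 = -9, which IS divisible by 3, so compatible.
    Write x = 10 + 15·t and substitute into x ≡ 1 (mod 21): 15·t ≡ 1 − 10 = -9 (mod 21).
    Divide the congruence (and modulus) by g = 3: 5·t ≡ -3 (mod 7).
    Reduce coefficients mod 7: 5·t ≡ 4 (mod 7).
    The inverse of 5 mod 7 is 3 (since 5·3 = 15 = 2·7 + 1), so t ≡ 3·4 = 12 ≡ 5 (mod 7).
    Then x = 10 + 15·5 = 85, valid modulo lcm(15, 21) = 105: x ≡ 85 (mod 105).
  Combine with x ≡ 1 (mod 14): gcd(105, 14) = 7; 1 - 85 = -84, which IS divisible by 7, so compatible.
    Write x = 85 + 105·t and substitute into x ≡ 1 (mod 14): 105·t ≡ 1 − 85 = -84 (mod 14).
    Divide the congruence (and modulus) by g = 7: 15·t ≡ -12 (mod 2).
    Reduce coefficients mod 2: 1·t ≡ 0 (mod 2).
    So t ≡ 0 (mod 2).
    Then x = 85 + 105·0 = 85, valid modulo lcm(105, 14) = 210: x ≡ 85 (mod 210).
Verify: 85 mod 15 = 10, 85 mod 21 = 1, 85 mod 14 = 1.

x ≡ 85 (mod 210).


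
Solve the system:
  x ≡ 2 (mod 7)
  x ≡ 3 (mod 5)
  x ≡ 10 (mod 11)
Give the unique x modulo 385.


Moduli 7, 5, 11 are pairwise coprime; by CRT there is a unique solution modulo M = 7 · 5 · 11 = 385.
Solve pairwise, accumulating the modulus:
  Start with x ≡ 2 (mod 7).
  Combine with x ≡ 3 (mod 5): since gcd(7, 5) = 1, we get a unique residue mod 35.
    Write x = 2 + 7·t and substitute into x ≡ 3 (mod 5): 7·t ≡ 3 − 2 = 1 (mod 5).
    Reduce coefficients mod 5: 2·t ≡ 1 (mod 5).
    The inverse of 2 mod 5 is 3 (since 2·3 = 6 = 1·5 + 1), so t ≡ 3·1 = 3 ≡ 3 (mod 5).
    Then x = 2 + 7·3 = 23, valid modulo lcm(7, 5) = 35: x ≡ 23 (mod 35).
  Combine with x ≡ 10 (mod 11): since gcd(35, 11) = 1, we get a unique residue mod 385.
    Write x = 23 + 35·t and substitute into x ≡ 10 (mod 11): 35·t ≡ 10 − 23 = -13 (mod 11).
    Reduce coefficients mod 11: 2·t ≡ 9 (mod 11).
    The inverse of 2 mod 11 is 6 (since 2·6 = 12 = 1·11 + 1), so t ≡ 6·9 = 54 ≡ 10 (mod 11).
    Then x = 23 + 35·10 = 373, valid modulo lcm(35, 11) = 385: x ≡ 373 (mod 385).
Verify: 373 mod 7 = 2 ✓, 373 mod 5 = 3 ✓, 373 mod 11 = 10 ✓.

x ≡ 373 (mod 385).


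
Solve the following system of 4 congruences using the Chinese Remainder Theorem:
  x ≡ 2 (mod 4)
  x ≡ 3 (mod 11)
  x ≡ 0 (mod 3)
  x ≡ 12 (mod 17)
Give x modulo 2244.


Product of moduli M = 4 · 11 · 3 · 17 = 2244.
Merge one congruence at a time:
  Start: x ≡ 2 (mod 4).
  Combine with x ≡ 3 (mod 11); new modulus lcm = 44.
    Write x = 2 + 4·t and substitute into x ≡ 3 (mod 11): 4·t ≡ 3 − 2 = 1 (mod 11).
    The inverse of 4 mod 11 is 3 (since 4·3 = 12 = 1·11 + 1), so t ≡ 3·1 = 3 ≡ 3 (mod 11).
    Then x = 2 + 4·3 = 14, valid modulo lcm(4, 11) = 44: x ≡ 14 (mod 44).
  Combine with x ≡ 0 (mod 3); new modulus lcm = 132.
    Write x = 14 + 44·t and substitute into x ≡ 0 (mod 3): 44·t ≡ 0 − 14 = -14 (mod 3).
    Reduce coefficients mod 3: 2·t ≡ 1 (mod 3).
    The inverse of 2 mod 3 is 2 (since 2·2 = 4 = 1·3 + 1), so t ≡ 2·1 = 2 ≡ 2 (mod 3).
    Then x = 14 + 44·2 = 102, valid modulo lcm(44, 3) = 132: x ≡ 102 (mod 132).
  Combine with x ≡ 12 (mod 17); new modulus lcm = 2244.
    Write x = 102 + 132·t and substitute into x ≡ 12 (mod 17): 132·t ≡ 12 − 102 = -90 (mod 17).
    Reduce coefficients mod 17: 13·t ≡ 12 (mod 17).
    The inverse of 13 mod 17 is 4 (since 13·4 = 52 = 3·17 + 1), so t ≡ 4·12 = 48 ≡ 14 (mod 17).
    Then x = 102 + 132·14 = 1950, valid modulo lcm(132, 17) = 2244: x ≡ 1950 (mod 2244).
Verify against each original: 1950 mod 4 = 2, 1950 mod 11 = 3, 1950 mod 3 = 0, 1950 mod 17 = 12.

x ≡ 1950 (mod 2244).


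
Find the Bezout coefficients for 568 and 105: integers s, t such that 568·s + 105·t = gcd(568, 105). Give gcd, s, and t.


Euclidean algorithm on (568, 105) — divide until remainder is 0:
  568 = 5 · 105 + 43
  105 = 2 · 43 + 19
  43 = 2 · 19 + 5
  19 = 3 · 5 + 4
  5 = 1 · 4 + 1
  4 = 4 · 1 + 0
gcd(568, 105) = 1.
Track Bezout coefficients alongside the remainders: start with r₀ = 568 = a·1 + b·0 (s = 1, t = 0) and r₁ = 105 = a·0 + b·1 (s = 0, t = 1); each new remainder r_{k+1} = r_{k-1} − q_k·r_k inherits s_{k+1} = s_{k-1} − q_k·s_k, t_{k+1} = t_{k-1} − q_k·t_k, so r_k = a·s_k + b·t_k at every step:
  q = 5: r = 43, s = 1 − 5·0 = 1, t = 0 − 5·1 = -5  (check: 568·1 + 105·(-5) = 43)
  q = 2: r = 19, s = 0 − 2·1 = -2, t = 1 − 2·(-5) = 11  (check: 568·(-2) + 105·11 = 19)
  q = 2: r = 5, s = 1 − 2·(-2) = 5, t = -5 − 2·11 = -27  (check: 568·5 + 105·(-27) = 5)
  q = 3: r = 4, s = -2 − 3·5 = -17, t = 11 − 3·(-27) = 92  (check: 568·(-17) + 105·92 = 4)
  q = 1: r = 1, s = 5 − 1·(-17) = 22, t = -27 − 1·92 = -119  (check: 568·22 + 105·(-119) = 1)
The row with r = 1 (the gcd) gives the Bezout coefficients s = 22, t = -119.
Result: 568 · (22) + 105 · (-119) = 1.

gcd(568, 105) = 1; s = 22, t = -119 (check: 568·22 + 105·(-119) = 1).


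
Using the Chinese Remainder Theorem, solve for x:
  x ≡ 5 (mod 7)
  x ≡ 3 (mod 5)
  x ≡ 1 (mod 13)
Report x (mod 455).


Moduli 7, 5, 13 are pairwise coprime; by CRT there is a unique solution modulo M = 7 · 5 · 13 = 455.
Solve pairwise, accumulating the modulus:
  Start with x ≡ 5 (mod 7).
  Combine with x ≡ 3 (mod 5): since gcd(7, 5) = 1, we get a unique residue mod 35.
    Write x = 5 + 7·t and substitute into x ≡ 3 (mod 5): 7·t ≡ 3 − 5 = -2 (mod 5).
    Reduce coefficients mod 5: 2·t ≡ 3 (mod 5).
    The inverse of 2 mod 5 is 3 (since 2·3 = 6 = 1·5 + 1), so t ≡ 3·3 = 9 ≡ 4 (mod 5).
    Then x = 5 + 7·4 = 33, valid modulo lcm(7, 5) = 35: x ≡ 33 (mod 35).
  Combine with x ≡ 1 (mod 13): since gcd(35, 13) = 1, we get a unique residue mod 455.
    Write x = 33 + 35·t and substitute into x ≡ 1 (mod 13): 35·t ≡ 1 − 33 = -32 (mod 13).
    Reduce coefficients mod 13: 9·t ≡ 7 (mod 13).
    The inverse of 9 mod 13 is 3 (since 9·3 = 27 = 2·13 + 1), so t ≡ 3·7 = 21 ≡ 8 (mod 13).
    Then x = 33 + 35·8 = 313, valid modulo lcm(35, 13) = 455: x ≡ 313 (mod 455).
Verify: 313 mod 7 = 5 ✓, 313 mod 5 = 3 ✓, 313 mod 13 = 1 ✓.

x ≡ 313 (mod 455).


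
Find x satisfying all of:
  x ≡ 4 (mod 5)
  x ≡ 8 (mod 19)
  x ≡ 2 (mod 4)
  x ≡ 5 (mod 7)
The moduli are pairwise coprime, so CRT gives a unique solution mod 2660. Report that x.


Product of moduli M = 5 · 19 · 4 · 7 = 2660.
Merge one congruence at a time:
  Start: x ≡ 4 (mod 5).
  Combine with x ≡ 8 (mod 19); new modulus lcm = 95.
    Write x = 4 + 5·t and substitute into x ≡ 8 (mod 19): 5·t ≡ 8 − 4 = 4 (mod 19).
    The inverse of 5 mod 19 is 4 (since 5·4 = 20 = 1·19 + 1), so t ≡ 4·4 = 16 ≡ 16 (mod 19).
    Then x = 4 + 5·16 = 84, valid modulo lcm(5, 19) = 95: x ≡ 84 (mod 95).
  Combine with x ≡ 2 (mod 4); new modulus lcm = 380.
    Write x = 84 + 95·t and substitute into x ≡ 2 (mod 4): 95·t ≡ 2 − 84 = -82 (mod 4).
    Reduce coefficients mod 4: 3·t ≡ 2 (mod 4).
    The inverse of 3 mod 4 is 3 (since 3·3 = 9 = 2·4 + 1), so t ≡ 3·2 = 6 ≡ 2 (mod 4).
    Then x = 84 + 95·2 = 274, valid modulo lcm(95, 4) = 380: x ≡ 274 (mod 380).
  Combine with x ≡ 5 (mod 7); new modulus lcm = 2660.
    Write x = 274 + 380·t and substitute into x ≡ 5 (mod 7): 380·t ≡ 5 − 274 = -269 (mod 7).
    Reduce coefficients mod 7: 2·t ≡ 4 (mod 7).
    The inverse of 2 mod 7 is 4 (since 2·4 = 8 = 1·7 + 1), so t ≡ 4·4 = 16 ≡ 2 (mod 7).
    Then x = 274 + 380·2 = 1034, valid modulo lcm(380, 7) = 2660: x ≡ 1034 (mod 2660).
Verify against each original: 1034 mod 5 = 4, 1034 mod 19 = 8, 1034 mod 4 = 2, 1034 mod 7 = 5.

x ≡ 1034 (mod 2660).


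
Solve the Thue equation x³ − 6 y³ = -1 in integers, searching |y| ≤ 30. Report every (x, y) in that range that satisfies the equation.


The equation is x³ - 6y³ = -1. For fixed y, x³ = 6·y³ − 1, so a solution requires the RHS to be a perfect cube.
Strategy: iterate y from -30 to 30, compute RHS = 6·y³ − 1, and check whether it is a (positive or negative) perfect cube.
Check small values of y:
  y = 0: RHS = -1 = (-1)³ ⇒ x = -1 works.
  y = 1: RHS = 5 is not a perfect cube.
  y = -1: RHS = -7 is not a perfect cube.
  y = 2: RHS = 47 is not a perfect cube.
  y = -2: RHS = -49 is not a perfect cube.
  y = 3: RHS = 161 is not a perfect cube.
  y = -3: RHS = -163 is not a perfect cube.
Continuing the search up to |y| = 30 finds no further solutions beyond those listed.
Collected solutions: (-1, 0).

Solutions (with |y| ≤ 30): (-1, 0).


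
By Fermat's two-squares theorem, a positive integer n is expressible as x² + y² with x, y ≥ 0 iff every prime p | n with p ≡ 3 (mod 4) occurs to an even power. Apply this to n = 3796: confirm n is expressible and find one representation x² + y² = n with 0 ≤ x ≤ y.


Step 1: Factor n = 3796 = 2^2 · 13 · 73.
Step 2: Check the mod-4 condition on each prime factor: 2 = 2 (special); 13 ≡ 1 (mod 4), exponent 1; 73 ≡ 1 (mod 4), exponent 1.
All primes ≡ 3 (mod 4) appear to even exponent (or don't appear), so by the two-squares theorem n IS expressible as a sum of two squares.
Step 3: Build a representation. Group n = k² · m with k = 2 and m = 13 · 73 = 949 (a product of primes ≡ 1 (mod 4)); a representation of m scales to one of n via (k·x)² + (k·y)² = k²(x² + y²). Each prime p ≡ 1 (mod 4) is itself a sum of two squares; find a² by testing p − a² for a perfect square:
  13: 13 − 1² = 12, 13 − 2² = 9 = 3² ⇒ 13 = 2² + 3².
  73: 73 − 1² = 72, 73 − 2² = 69, 73 − 3² = 64 = 8² ⇒ 73 = 3² + 8².
  Combine using the Brahmagupta–Fibonacci identity (a² + b²)(c² + d²) = (ac − bd)² + (ad + bc)² = (ac + bd)² + (ad − bc)²:
  13 · 73 = 949: from (2² + 3²)(3² + 8²), take (2·3 − 3·8, 2·8 + 3·3) = (6 − 24, 16 + 9) = (-18, 25); dropping signs (only squares matter) gives (18, 25); check 18² + 25² = 324 + 625 = 949 ✓.
  Scale by k = 2: (2·18, 2·25) = (36, 50).
Step 4: Order so x ≤ y and verify: 36² + 50² = 1296 + 2500 = 3796 = n. ✓

n = 3796 = 36² + 50² (one valid representation with x ≤ y).


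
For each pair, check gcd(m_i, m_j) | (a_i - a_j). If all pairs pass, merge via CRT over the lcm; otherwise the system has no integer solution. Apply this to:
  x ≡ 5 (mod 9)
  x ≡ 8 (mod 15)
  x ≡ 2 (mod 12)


Moduli 9, 15, 12 are not pairwise coprime, so CRT works modulo lcm(m_i) when all pairwise compatibility conditions hold.
Pairwise compatibility: gcd(m_i, m_j) must divide a_i - a_j for every pair.
Merge one congruence at a time:
  Start: x ≡ 5 (mod 9).
  Combine with x ≡ 8 (mod 15): gcd(9, 15) = 3; 8 - 5 = 3, which IS divisible by 3, so compatible.
    Write x = 5 + 9·t and substitute into x ≡ 8 (mod 15): 9·t ≡ 8 − 5 = 3 (mod 15).
    Divide the congruence (and modulus) by g = 3: 3·t ≡ 1 (mod 5).
    The inverse of 3 mod 5 is 2 (since 3·2 = 6 = 1·5 + 1), so t ≡ 2·1 = 2 ≡ 2 (mod 5).
    Then x = 5 + 9·2 = 23, valid modulo lcm(9, 15) = 45: x ≡ 23 (mod 45).
  Combine with x ≡ 2 (mod 12): gcd(45, 12) = 3; 2 - 23 = -21, which IS divisible by 3, so compatible.
    Write x = 23 + 45·t and substitute into x ≡ 2 (mod 12): 45·t ≡ 2 − 23 = -21 (mod 12).
    Divide the congruence (and modulus) by g = 3: 15·t ≡ -7 (mod 4).
    Reduce coefficients mod 4: 3·t ≡ 1 (mod 4).
    The inverse of 3 mod 4 is 3 (since 3·3 = 9 = 2·4 + 1), so t ≡ 3·1 = 3 ≡ 3 (mod 4).
    Then x = 23 + 45·3 = 158, valid modulo lcm(45, 12) = 180: x ≡ 158 (mod 180).
Verify: 158 mod 9 = 5, 158 mod 15 = 8, 158 mod 12 = 2.

x ≡ 158 (mod 180).


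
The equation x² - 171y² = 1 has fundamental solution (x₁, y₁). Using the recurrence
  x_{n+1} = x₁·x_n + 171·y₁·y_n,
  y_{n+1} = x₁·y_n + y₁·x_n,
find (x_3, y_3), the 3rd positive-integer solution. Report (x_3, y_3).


Step 1: Find the fundamental solution (x₁, y₁) of x² - 171y² = 1.
  Expand √171 as a continued fraction. a₀ = ⌊√171⌋ = 13; iterate m_{k+1} = d_k·a_k − m_k, d_{k+1} = (171 − m_{k+1}²)/d_k, a_{k+1} = ⌊(a₀ + m_{k+1})/d_{k+1}⌋ (starting m₀ = 0, d₀ = 1), with convergents p_k = a_k·p_{k-1} + p_{k-2}, q_k = a_k·q_{k-1} + q_{k-2} (p₋₁ = 1, q₋₁ = 0):
  k = 0: a₀ = 13; p₀/q₀ = 13/1; p₀² − 171·q₀² = 169 − 171 = -2.
  k = 1: m = 13, d = 2, a = ⌊(13 + 13)/2⌋ = 13; p/q = (13·13 + 1)/(13·1 + 0) = 170/13; p² − 171·q² = 28900 − 28899 = 1.
  The first convergent with p² − 171·q² = 1 gives the fundamental solution (x₁, y₁) = (170, 13).
Step 2: Apply the recurrence (x_{n+1}, y_{n+1}) = (x₁x_n + 171y₁y_n, x₁y_n + y₁x_n) repeatedly.
  From (x_1, y_1) = (170, 13): x_2 = 170·170 + 171·13·13 = 57799; y_2 = 170·13 + 13·170 = 4420.
  From (x_2, y_2) = (57799, 4420): x_3 = 170·57799 + 171·13·4420 = 19651490; y_3 = 170·4420 + 13·57799 = 1502787.
Step 3: Verify x_3² - 171·y_3² = 386181059220100 - 386181059220099 = 1 (should be 1). ✓

(x_1, y_1) = (170, 13); (x_3, y_3) = (19651490, 1502787).


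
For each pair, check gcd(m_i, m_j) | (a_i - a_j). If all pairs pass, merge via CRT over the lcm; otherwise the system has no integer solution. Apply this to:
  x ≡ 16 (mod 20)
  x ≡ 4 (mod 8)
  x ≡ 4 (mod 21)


Moduli 20, 8, 21 are not pairwise coprime, so CRT works modulo lcm(m_i) when all pairwise compatibility conditions hold.
Pairwise compatibility: gcd(m_i, m_j) must divide a_i - a_j for every pair.
Merge one congruence at a time:
  Start: x ≡ 16 (mod 20).
  Combine with x ≡ 4 (mod 8): gcd(20, 8) = 4; 4 - 16 = -12, which IS divisible by 4, so compatible.
    Write x = 16 + 20·t and substitute into x ≡ 4 (mod 8): 20·t ≡ 4 − 16 = -12 (mod 8).
    Divide the congruence (and modulus) by g = 4: 5·t ≡ -3 (mod 2).
    Reduce coefficients mod 2: 1·t ≡ 1 (mod 2).
    So t ≡ 1 (mod 2).
    Then x = 16 + 20·1 = 36, valid modulo lcm(20, 8) = 40: x ≡ 36 (mod 40).
  Combine with x ≡ 4 (mod 21): gcd(40, 21) = 1; 4 - 36 = -32, which IS divisible by 1, so compatible.
    Write x = 36 + 40·t and substitute into x ≡ 4 (mod 21): 40·t ≡ 4 − 36 = -32 (mod 21).
    Reduce coefficients mod 21: 19·t ≡ 10 (mod 21).
    The inverse of 19 mod 21 is 10 (since 19·10 = 190 = 9·21 + 1), so t ≡ 10·10 = 100 ≡ 16 (mod 21).
    Then x = 36 + 40·16 = 676, valid modulo lcm(40, 21) = 840: x ≡ 676 (mod 840).
Verify: 676 mod 20 = 16, 676 mod 8 = 4, 676 mod 21 = 4.

x ≡ 676 (mod 840).


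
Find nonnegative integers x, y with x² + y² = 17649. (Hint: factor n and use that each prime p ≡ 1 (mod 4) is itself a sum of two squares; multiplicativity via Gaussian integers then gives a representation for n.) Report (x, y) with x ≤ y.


Step 1: Factor n = 17649 = 3^2 · 37 · 53.
Step 2: Check the mod-4 condition on each prime factor: 3 ≡ 3 (mod 4), exponent 2 (must be even); 37 ≡ 1 (mod 4), exponent 1; 53 ≡ 1 (mod 4), exponent 1.
All primes ≡ 3 (mod 4) appear to even exponent (or don't appear), so by the two-squares theorem n IS expressible as a sum of two squares.
Step 3: Build a representation. Group n = k² · m with k = 3 and m = 37 · 53 = 1961 (a product of primes ≡ 1 (mod 4)); a representation of m scales to one of n via (k·x)² + (k·y)² = k²(x² + y²). Each prime p ≡ 1 (mod 4) is itself a sum of two squares; find a² by testing p − a² for a perfect square:
  37: 37 − 1² = 36 = 6² ⇒ 37 = 1² + 6².
  53: 53 − 1² = 52, 53 − 2² = 49 = 7² ⇒ 53 = 2² + 7².
  Combine using the Brahmagupta–Fibonacci identity (a² + b²)(c² + d²) = (ac − bd)² + (ad + bc)² = (ac + bd)² + (ad − bc)²:
  37 · 53 = 1961: from (1² + 6²)(2² + 7²), take (1·2 − 6·7, 1·7 + 6·2) = (2 − 42, 7 + 12) = (-40, 19); dropping signs (only squares matter) gives (40, 19); check 40² + 19² = 1600 + 361 = 1961 ✓.
  Scale by k = 3: (3·40, 3·19) = (120, 57).
Step 4: Order so x ≤ y and verify: 57² + 120² = 3249 + 14400 = 17649 = n. ✓

n = 17649 = 57² + 120² (one valid representation with x ≤ y).


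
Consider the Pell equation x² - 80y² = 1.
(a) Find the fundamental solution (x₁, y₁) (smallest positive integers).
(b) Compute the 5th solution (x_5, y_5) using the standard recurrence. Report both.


Step 1: Find the fundamental solution (x₁, y₁) of x² - 80y² = 1.
  Expand √80 as a continued fraction. a₀ = ⌊√80⌋ = 8; iterate m_{k+1} = d_k·a_k − m_k, d_{k+1} = (80 − m_{k+1}²)/d_k, a_{k+1} = ⌊(a₀ + m_{k+1})/d_{k+1}⌋ (starting m₀ = 0, d₀ = 1), with convergents p_k = a_k·p_{k-1} + p_{k-2}, q_k = a_k·q_{k-1} + q_{k-2} (p₋₁ = 1, q₋₁ = 0):
  k = 0: a₀ = 8; p₀/q₀ = 8/1; p₀² − 80·q₀² = 64 − 80 = -16.
  k = 1: m = 8, d = 16, a = ⌊(8 + 8)/16⌋ = 1; p/q = (1·8 + 1)/(1·1 + 0) = 9/1; p² − 80·q² = 81 − 80 = 1.
  The first convergent with p² − 80·q² = 1 gives the fundamental solution (x₁, y₁) = (9, 1).
Step 2: Apply the recurrence (x_{n+1}, y_{n+1}) = (x₁x_n + 80y₁y_n, x₁y_n + y₁x_n) repeatedly.
  From (x_1, y_1) = (9, 1): x_2 = 9·9 + 80·1·1 = 161; y_2 = 9·1 + 1·9 = 18.
  From (x_2, y_2) = (161, 18): x_3 = 9·161 + 80·1·18 = 2889; y_3 = 9·18 + 1·161 = 323.
  From (x_3, y_3) = (2889, 323): x_4 = 9·2889 + 80·1·323 = 51841; y_4 = 9·323 + 1·2889 = 5796.
  From (x_4, y_4) = (51841, 5796): x_5 = 9·51841 + 80·1·5796 = 930249; y_5 = 9·5796 + 1·51841 = 104005.
Step 3: Verify x_5² - 80·y_5² = 865363202001 - 865363202000 = 1 (should be 1). ✓

(x_1, y_1) = (9, 1); (x_5, y_5) = (930249, 104005).


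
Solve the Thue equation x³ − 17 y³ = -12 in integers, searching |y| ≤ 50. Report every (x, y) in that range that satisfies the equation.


The equation is x³ - 17y³ = -12. For fixed y, x³ = 17·y³ − 12, so a solution requires the RHS to be a perfect cube.
Strategy: iterate y from -50 to 50, compute RHS = 17·y³ − 12, and check whether it is a (positive or negative) perfect cube.
Check small values of y:
  y = 0: RHS = -12 is not a perfect cube.
  y = 1: RHS = 5 is not a perfect cube.
  y = -1: RHS = -29 is not a perfect cube.
  y = 2: RHS = 124 is not a perfect cube.
  y = -2: RHS = -148 is not a perfect cube.
  y = 3: RHS = 447 is not a perfect cube.
  y = -3: RHS = -471 is not a perfect cube.
Continuing the search up to |y| = 50 finds no solutions either.
No (x, y) in the scanned range satisfies the equation.

No integer solutions with |y| ≤ 50.


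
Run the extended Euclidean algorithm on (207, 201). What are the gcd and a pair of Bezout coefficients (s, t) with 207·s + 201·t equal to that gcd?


Euclidean algorithm on (207, 201) — divide until remainder is 0:
  207 = 1 · 201 + 6
  201 = 33 · 6 + 3
  6 = 2 · 3 + 0
gcd(207, 201) = 3.
Track Bezout coefficients alongside the remainders: start with r₀ = 207 = a·1 + b·0 (s = 1, t = 0) and r₁ = 201 = a·0 + b·1 (s = 0, t = 1); each new remainder r_{k+1} = r_{k-1} − q_k·r_k inherits s_{k+1} = s_{k-1} − q_k·s_k, t_{k+1} = t_{k-1} − q_k·t_k, so r_k = a·s_k + b·t_k at every step:
  q = 1: r = 6, s = 1 − 1·0 = 1, t = 0 − 1·1 = -1  (check: 207·1 + 201·(-1) = 6)
  q = 33: r = 3, s = 0 − 33·1 = -33, t = 1 − 33·(-1) = 34  (check: 207·(-33) + 201·34 = 3)
The row with r = 3 (the gcd) gives the Bezout coefficients s = -33, t = 34.
Result: 207 · (-33) + 201 · (34) = 3.

gcd(207, 201) = 3; s = -33, t = 34 (check: 207·(-33) + 201·34 = 3).


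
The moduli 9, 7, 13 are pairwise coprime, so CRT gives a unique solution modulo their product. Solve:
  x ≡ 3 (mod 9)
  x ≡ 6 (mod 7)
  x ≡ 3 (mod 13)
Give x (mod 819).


Moduli 9, 7, 13 are pairwise coprime; by CRT there is a unique solution modulo M = 9 · 7 · 13 = 819.
Solve pairwise, accumulating the modulus:
  Start with x ≡ 3 (mod 9).
  Combine with x ≡ 6 (mod 7): since gcd(9, 7) = 1, we get a unique residue mod 63.
    Write x = 3 + 9·t and substitute into x ≡ 6 (mod 7): 9·t ≡ 6 − 3 = 3 (mod 7).
    Reduce coefficients mod 7: 2·t ≡ 3 (mod 7).
    The inverse of 2 mod 7 is 4 (since 2·4 = 8 = 1·7 + 1), so t ≡ 4·3 = 12 ≡ 5 (mod 7).
    Then x = 3 + 9·5 = 48, valid modulo lcm(9, 7) = 63: x ≡ 48 (mod 63).
  Combine with x ≡ 3 (mod 13): since gcd(63, 13) = 1, we get a unique residue mod 819.
    Write x = 48 + 63·t and substitute into x ≡ 3 (mod 13): 63·t ≡ 3 − 48 = -45 (mod 13).
    Reduce coefficients mod 13: 11·t ≡ 7 (mod 13).
    The inverse of 11 mod 13 is 6 (since 11·6 = 66 = 5·13 + 1), so t ≡ 6·7 = 42 ≡ 3 (mod 13).
    Then x = 48 + 63·3 = 237, valid modulo lcm(63, 13) = 819: x ≡ 237 (mod 819).
Verify: 237 mod 9 = 3 ✓, 237 mod 7 = 6 ✓, 237 mod 13 = 3 ✓.

x ≡ 237 (mod 819).


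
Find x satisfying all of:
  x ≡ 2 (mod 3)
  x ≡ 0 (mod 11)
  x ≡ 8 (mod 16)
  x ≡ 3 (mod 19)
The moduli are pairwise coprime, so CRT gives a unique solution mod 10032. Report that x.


Product of moduli M = 3 · 11 · 16 · 19 = 10032.
Merge one congruence at a time:
  Start: x ≡ 2 (mod 3).
  Combine with x ≡ 0 (mod 11); new modulus lcm = 33.
    Write x = 2 + 3·t and substitute into x ≡ 0 (mod 11): 3·t ≡ 0 − 2 = -2 (mod 11).
    Reduce coefficients mod 11: 3·t ≡ 9 (mod 11).
    The inverse of 3 mod 11 is 4 (since 3·4 = 12 = 1·11 + 1), so t ≡ 4·9 = 36 ≡ 3 (mod 11).
    Then x = 2 + 3·3 = 11, valid modulo lcm(3, 11) = 33: x ≡ 11 (mod 33).
  Combine with x ≡ 8 (mod 16); new modulus lcm = 528.
    Write x = 11 + 33·t and substitute into x ≡ 8 (mod 16): 33·t ≡ 8 − 11 = -3 (mod 16).
    Reduce coefficients mod 16: 1·t ≡ 13 (mod 16).
    So t ≡ 13 (mod 16).
    Then x = 11 + 33·13 = 440, valid modulo lcm(33, 16) = 528: x ≡ 440 (mod 528).
  Combine with x ≡ 3 (mod 19); new modulus lcm = 10032.
    Write x = 440 + 528·t and substitute into x ≡ 3 (mod 19): 528·t ≡ 3 − 440 = -437 (mod 19).
    Reduce coefficients mod 19: 15·t ≡ 0 (mod 19).
    The inverse of 15 mod 19 is 14 (since 15·14 = 210 = 11·19 + 1), so t ≡ 14·0 = 0 ≡ 0 (mod 19).
    Then x = 440 + 528·0 = 440, valid modulo lcm(528, 19) = 10032: x ≡ 440 (mod 10032).
Verify against each original: 440 mod 3 = 2, 440 mod 11 = 0, 440 mod 16 = 8, 440 mod 19 = 3.

x ≡ 440 (mod 10032).


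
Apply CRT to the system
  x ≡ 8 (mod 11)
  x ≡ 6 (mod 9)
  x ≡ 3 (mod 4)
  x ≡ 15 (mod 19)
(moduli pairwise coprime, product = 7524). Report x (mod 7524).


Product of moduli M = 11 · 9 · 4 · 19 = 7524.
Merge one congruence at a time:
  Start: x ≡ 8 (mod 11).
  Combine with x ≡ 6 (mod 9); new modulus lcm = 99.
    Write x = 8 + 11·t and substitute into x ≡ 6 (mod 9): 11·t ≡ 6 − 8 = -2 (mod 9).
    Reduce coefficients mod 9: 2·t ≡ 7 (mod 9).
    The inverse of 2 mod 9 is 5 (since 2·5 = 10 = 1·9 + 1), so t ≡ 5·7 = 35 ≡ 8 (mod 9).
    Then x = 8 + 11·8 = 96, valid modulo lcm(11, 9) = 99: x ≡ 96 (mod 99).
  Combine with x ≡ 3 (mod 4); new modulus lcm = 396.
    Write x = 96 + 99·t and substitute into x ≡ 3 (mod 4): 99·t ≡ 3 − 96 = -93 (mod 4).
    Reduce coefficients mod 4: 3·t ≡ 3 (mod 4).
    The inverse of 3 mod 4 is 3 (since 3·3 = 9 = 2·4 + 1), so t ≡ 3·3 = 9 ≡ 1 (mod 4).
    Then x = 96 + 99·1 = 195, valid modulo lcm(99, 4) = 396: x ≡ 195 (mod 396).
  Combine with x ≡ 15 (mod 19); new modulus lcm = 7524.
    Write x = 195 + 396·t and substitute into x ≡ 15 (mod 19): 396·t ≡ 15 − 195 = -180 (mod 19).
    Reduce coefficients mod 19: 16·t ≡ 10 (mod 19).
    The inverse of 16 mod 19 is 6 (since 16·6 = 96 = 5·19 + 1), so t ≡ 6·10 = 60 ≡ 3 (mod 19).
    Then x = 195 + 396·3 = 1383, valid modulo lcm(396, 19) = 7524: x ≡ 1383 (mod 7524).
Verify against each original: 1383 mod 11 = 8, 1383 mod 9 = 6, 1383 mod 4 = 3, 1383 mod 19 = 15.

x ≡ 1383 (mod 7524).


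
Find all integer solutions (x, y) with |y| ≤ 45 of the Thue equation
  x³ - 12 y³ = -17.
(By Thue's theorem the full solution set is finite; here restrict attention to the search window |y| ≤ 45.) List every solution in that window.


The equation is x³ - 12y³ = -17. For fixed y, x³ = 12·y³ − 17, so a solution requires the RHS to be a perfect cube.
Strategy: iterate y from -45 to 45, compute RHS = 12·y³ − 17, and check whether it is a (positive or negative) perfect cube.
Check small values of y:
  y = 0: RHS = -17 is not a perfect cube.
  y = 1: RHS = -5 is not a perfect cube.
  y = -1: RHS = -29 is not a perfect cube.
  y = 2: RHS = 79 is not a perfect cube.
  y = -2: RHS = -113 is not a perfect cube.
  y = 3: RHS = 307 is not a perfect cube.
  y = -3: RHS = -341 is not a perfect cube.
Continuing the search up to |y| = 45 finds no solutions either.
No (x, y) in the scanned range satisfies the equation.

No integer solutions with |y| ≤ 45.


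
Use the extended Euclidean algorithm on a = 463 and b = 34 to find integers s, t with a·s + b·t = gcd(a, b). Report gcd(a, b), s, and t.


Euclidean algorithm on (463, 34) — divide until remainder is 0:
  463 = 13 · 34 + 21
  34 = 1 · 21 + 13
  21 = 1 · 13 + 8
  13 = 1 · 8 + 5
  8 = 1 · 5 + 3
  5 = 1 · 3 + 2
  3 = 1 · 2 + 1
  2 = 2 · 1 + 0
gcd(463, 34) = 1.
Track Bezout coefficients alongside the remainders: start with r₀ = 463 = a·1 + b·0 (s = 1, t = 0) and r₁ = 34 = a·0 + b·1 (s = 0, t = 1); each new remainder r_{k+1} = r_{k-1} − q_k·r_k inherits s_{k+1} = s_{k-1} − q_k·s_k, t_{k+1} = t_{k-1} − q_k·t_k, so r_k = a·s_k + b·t_k at every step:
  q = 13: r = 21, s = 1 − 13·0 = 1, t = 0 − 13·1 = -13  (check: 463·1 + 34·(-13) = 21)
  q = 1: r = 13, s = 0 − 1·1 = -1, t = 1 − 1·(-13) = 14  (check: 463·(-1) + 34·14 = 13)
  q = 1: r = 8, s = 1 − 1·(-1) = 2, t = -13 − 1·14 = -27  (check: 463·2 + 34·(-27) = 8)
  q = 1: r = 5, s = -1 − 1·2 = -3, t = 14 − 1·(-27) = 41  (check: 463·(-3) + 34·41 = 5)
  q = 1: r = 3, s = 2 − 1·(-3) = 5, t = -27 − 1·41 = -68  (check: 463·5 + 34·(-68) = 3)
  q = 1: r = 2, s = -3 − 1·5 = -8, t = 41 − 1·(-68) = 109  (check: 463·(-8) + 34·109 = 2)
  q = 1: r = 1, s = 5 − 1·(-8) = 13, t = -68 − 1·109 = -177  (check: 463·13 + 34·(-177) = 1)
The row with r = 1 (the gcd) gives the Bezout coefficients s = 13, t = -177.
Result: 463 · (13) + 34 · (-177) = 1.

gcd(463, 34) = 1; s = 13, t = -177 (check: 463·13 + 34·(-177) = 1).
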